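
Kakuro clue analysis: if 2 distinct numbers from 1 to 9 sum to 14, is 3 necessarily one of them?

Counterexample: {5,9} sums to 14 without using 3.

No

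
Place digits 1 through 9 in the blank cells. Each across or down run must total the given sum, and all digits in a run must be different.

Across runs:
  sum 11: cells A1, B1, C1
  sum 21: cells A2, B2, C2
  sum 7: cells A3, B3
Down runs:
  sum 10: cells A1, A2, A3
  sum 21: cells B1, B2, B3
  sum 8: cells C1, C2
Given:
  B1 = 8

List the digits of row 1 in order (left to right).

2 8 1

No cell is forced outright now. A1 can only be 1 or 2 (the digits allowed by both its 11 across and its 10 down). If A1 = 1: that forces C1 = 2, C2 = 6, A2 = 7, after which B2 would have to be in {8} for the 21 across but in {4,6,7,9} for the 21 down — contradiction. So A1 = 2.
C1 = 11 − 10 = 1 completes the 11 across.
C2 = 8 − 1 = 7 completes the 8 down.
A2 = 5: the only remaining digit allowed by both the 21 across and the 10 down.
B2 = 21 − 12 = 9 completes the 21 across.
A3 = 10 − 7 = 3 completes the 10 down.
B3 = 7 − 3 = 4 completes the 7 across.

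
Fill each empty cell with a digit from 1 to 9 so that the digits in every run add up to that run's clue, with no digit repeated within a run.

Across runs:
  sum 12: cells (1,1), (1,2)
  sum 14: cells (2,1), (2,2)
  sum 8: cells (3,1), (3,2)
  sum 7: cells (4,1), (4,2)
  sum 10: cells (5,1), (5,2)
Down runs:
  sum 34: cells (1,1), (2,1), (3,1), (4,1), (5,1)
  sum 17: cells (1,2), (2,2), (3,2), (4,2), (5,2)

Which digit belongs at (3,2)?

34 in 5 cells must be {4,6,7,8,9}.
Nothing is forced directly, so branch on (2,2), whose candidates are 5 or 6. If (2,2) = 5: that forces (1,2) = 3, (2,1) = 9, after which (1,1) would have to be in {9} for the 12 across but in {4,6,7,8} for the 34 down — contradiction. So (2,2) = 6.
(2,1) = 14 − 6 = 8 completes the 14 across.
Nothing is forced directly, so branch on (4,1), whose candidates are 4 or 6. If (4,1) = 6: that forces (3,1) = 7, (3,2) = 1, after which (4,2) would have to be in {1} for the 7 across but in {2,3,5} for the 17 down — contradiction. So (4,1) = 4.
(4,2) = 7 − 4 = 3 completes the 7 across.
(1,2) = 5: the only remaining digit allowed by both the 12 across and the 17 down.
(1,1) = 12 − 5 = 7 completes the 12 across.
Given what's placed, (3,1) must be 6 to fit the 8 across and 34 down.
(3,2) = 8 − 6 = 2 completes the 8 across.

2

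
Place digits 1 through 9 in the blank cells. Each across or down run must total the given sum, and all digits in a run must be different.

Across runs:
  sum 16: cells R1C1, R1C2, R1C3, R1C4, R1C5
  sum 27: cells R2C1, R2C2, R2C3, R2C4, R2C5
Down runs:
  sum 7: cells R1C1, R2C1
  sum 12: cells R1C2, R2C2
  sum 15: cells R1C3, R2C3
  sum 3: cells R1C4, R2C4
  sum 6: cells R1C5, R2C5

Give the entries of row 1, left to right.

3 4 6 2 1

16 in 5 cells must be {1,2,3,4,6}; 3 in 2 cells must be {1,2}.
Only 6 fits R1C3 under both its across sum 16 and down sum 15.
R2C3 = 15 − 6 = 9 completes the 15 down.
Nothing is forced directly, so branch on R1C2, whose candidates are 3 or 4. If R1C2 = 3: then R2C2 would have to be in {1,2,3,4,5,6,7,8} for the 27 across but in {9} for the 12 down — contradiction. So R1C2 = 4.
R2C2 = 12 − 4 = 8 completes the 12 down.
No cell is forced outright now. R1C4 can only be 1 or 2 (the digits allowed by both its 16 across and its 3 down). If R1C4 = 1: that forces R1C5 = 2, R2C4 = 2, after which R2C5 would have to be in {1,3,5,7} for the 27 across but in {4} for the 6 down — contradiction. So R1C4 = 2.
Given what's placed, R1C5 must be 1 to fit the 16 across and 6 down.
R2C4 = 3 − 2 = 1 completes the 3 down.
R2C5 = 6 − 1 = 5 completes the 6 down.
R1C1 = 16 − 13 = 3 completes the 16 across.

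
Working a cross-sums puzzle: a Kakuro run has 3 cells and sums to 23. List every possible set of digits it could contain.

3 distinct digits from 1–9 sum between 6 and 24.
Only one set works: {6,8,9}.

{6,8,9}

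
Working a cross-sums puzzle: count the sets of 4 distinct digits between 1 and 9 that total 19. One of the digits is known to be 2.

4 distinct digits from 1–9 sum between 10 and 30.
Keeping only sets containing 2.
Enumerating: {1,2,7,9}, {2,3,5,9}, {2,3,6,8}, {2,4,5,8}, {2,4,6,7}.

5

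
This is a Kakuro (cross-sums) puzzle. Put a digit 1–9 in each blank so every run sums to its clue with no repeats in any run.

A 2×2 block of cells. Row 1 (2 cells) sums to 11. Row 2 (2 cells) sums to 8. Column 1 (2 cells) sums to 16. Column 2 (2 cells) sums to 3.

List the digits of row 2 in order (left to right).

7 1

16 in 2 cells must be {7,9}; 3 in 2 cells must be {1,2}.
The 11 across and the 3 down share only 2, so (1,2) = 2.
The 8 across and the 16 down share only 7, so (2,1) = 7.
(2,2) = 8 − 7 = 1 completes the 8 across.
(1,1) = 11 − 2 = 9 completes the 11 across.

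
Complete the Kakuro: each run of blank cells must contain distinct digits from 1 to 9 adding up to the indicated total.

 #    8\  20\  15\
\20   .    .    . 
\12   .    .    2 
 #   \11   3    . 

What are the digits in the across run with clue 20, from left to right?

7 8 5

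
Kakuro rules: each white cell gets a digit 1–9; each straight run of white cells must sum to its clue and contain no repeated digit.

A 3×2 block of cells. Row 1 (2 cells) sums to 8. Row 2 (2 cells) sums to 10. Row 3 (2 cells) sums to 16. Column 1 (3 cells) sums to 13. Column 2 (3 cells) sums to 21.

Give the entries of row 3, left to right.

16 in 2 cells must be {7,9}.
Nothing is forced directly, so branch on (1,2), whose candidates are 5 or 6 or 7. If (1,2) = 6: that forces (1,1) = 2, (3,1) = 7, after which (3,2) would have to be in {9} for the 16 across but in {7,8} for the 21 down — contradiction. If (1,2) = 7: that forces (1,1) = 1, (3,2) = 9, after which (2,2) would have to be in {1,2,3,4,6,7,8,9} for the 10 across but in {5} for the 21 down — contradiction. So (1,2) = 5.
(1,1) = 8 − 5 = 3 completes the 8 across.
Given what's placed, (3,1) must be 9 to fit the 16 across and 13 down.
(3,2) = 16 − 9 = 7 completes the 16 across.
(2,1) = 13 − 12 = 1 completes the 13 down.
(2,2) = 10 − 1 = 9 completes the 10 across.

9 7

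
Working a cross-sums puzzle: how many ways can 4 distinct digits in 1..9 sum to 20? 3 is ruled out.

7

4 distinct digits from 1–9 sum between 10 and 30.
Dropping sets that contain 3.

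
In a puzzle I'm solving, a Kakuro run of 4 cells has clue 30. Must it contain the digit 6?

Yes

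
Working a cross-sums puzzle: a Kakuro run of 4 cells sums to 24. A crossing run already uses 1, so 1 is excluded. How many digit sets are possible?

4 distinct digits from 1–9 sum between 10 and 30.
Dropping sets that contain 1.

7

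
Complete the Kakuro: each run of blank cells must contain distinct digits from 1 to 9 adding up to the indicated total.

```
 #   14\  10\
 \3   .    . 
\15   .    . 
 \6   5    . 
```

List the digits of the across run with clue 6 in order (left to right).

3 in 2 cells must be {1,2}.
R3C2 = 6 − 5 = 1 completes the 6 across.
Given what's placed, R1C2 must be 2 to fit the 3 across and 10 down.
R2C2 = 10 − 3 = 7 completes the 10 down.
R1C1 = 3 − 2 = 1 completes the 3 across.
R2C1 = 15 − 7 = 8 completes the 15 across.

5, 1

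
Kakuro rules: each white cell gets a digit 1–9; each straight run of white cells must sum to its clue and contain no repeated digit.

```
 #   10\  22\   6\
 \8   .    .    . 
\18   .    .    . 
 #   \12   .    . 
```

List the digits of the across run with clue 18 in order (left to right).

9 8 1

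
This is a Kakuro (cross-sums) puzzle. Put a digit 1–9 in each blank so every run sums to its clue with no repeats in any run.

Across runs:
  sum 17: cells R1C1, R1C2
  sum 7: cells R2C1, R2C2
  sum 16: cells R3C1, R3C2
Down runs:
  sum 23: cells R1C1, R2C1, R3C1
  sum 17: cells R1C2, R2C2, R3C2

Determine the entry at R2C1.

17 in 2 cells must be {8,9}; 16 in 2 cells must be {7,9}; 23 in 3 cells must be {6,8,9}.
The 7 across and the 23 down share only 6, so R2C1 = 6.
R2C2 = 7 − 6 = 1 completes the 7 across.
Given what's placed, R3C1 must be 9 to fit the 16 across and 23 down.
R3C2 = 16 − 9 = 7 completes the 16 across.
R1C1 = 23 − 15 = 8 completes the 23 down.
R1C2 = 17 − 8 = 9 completes the 17 across.

6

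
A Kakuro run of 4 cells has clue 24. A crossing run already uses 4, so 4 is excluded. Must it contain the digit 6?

No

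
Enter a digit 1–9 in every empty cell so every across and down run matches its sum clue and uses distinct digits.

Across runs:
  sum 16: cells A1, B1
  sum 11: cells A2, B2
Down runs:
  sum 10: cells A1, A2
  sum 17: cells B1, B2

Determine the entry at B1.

16 in 2 cells must be {7,9}; 17 in 2 cells must be {8,9}.
The 16 across and the 17 down share only 9, so B1 = 9.
B2 = 17 − 9 = 8 completes the 17 down.
A1 = 16 − 9 = 7 completes the 16 across.
A2 = 11 − 8 = 3 completes the 11 across.

9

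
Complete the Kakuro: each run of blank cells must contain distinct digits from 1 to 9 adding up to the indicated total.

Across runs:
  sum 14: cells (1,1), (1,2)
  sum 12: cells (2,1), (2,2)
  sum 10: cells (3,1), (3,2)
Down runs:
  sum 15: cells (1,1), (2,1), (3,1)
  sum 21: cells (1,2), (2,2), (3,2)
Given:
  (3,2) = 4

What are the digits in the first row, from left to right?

(3,1) = 10 − 4 = 6 completes the 10 across.
Nothing is forced directly, so branch on (1,1), whose candidates are 5 or 8. If (1,1) = 8: then (1,2) would have to be in {6} for the 14 across but in {8,9} for the 21 down — contradiction. So (1,1) = 5.
(1,2) = 14 − 5 = 9 completes the 14 across.
(2,1) = 15 − 11 = 4 completes the 15 down.
(2,2) = 12 − 4 = 8 completes the 12 across.

5 9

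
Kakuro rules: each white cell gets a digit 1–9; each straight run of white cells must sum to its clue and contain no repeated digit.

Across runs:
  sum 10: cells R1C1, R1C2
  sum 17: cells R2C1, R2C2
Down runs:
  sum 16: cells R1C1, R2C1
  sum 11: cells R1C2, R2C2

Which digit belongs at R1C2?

17 in 2 cells must be {8,9}; 16 in 2 cells must be {7,9}.
The 17 across and the 16 down share only 9, so R2C1 = 9.
R2C2 = 17 − 9 = 8 completes the 17 across.
R1C1 = 16 − 9 = 7 completes the 16 down.
R1C2 = 10 − 7 = 3 completes the 10 across.

3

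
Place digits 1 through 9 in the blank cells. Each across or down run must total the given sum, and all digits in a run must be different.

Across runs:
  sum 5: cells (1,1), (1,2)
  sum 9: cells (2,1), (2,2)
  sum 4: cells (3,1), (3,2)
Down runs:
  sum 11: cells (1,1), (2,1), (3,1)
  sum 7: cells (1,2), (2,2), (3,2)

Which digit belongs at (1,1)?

4 in 2 cells must be {1,3}; 7 in 3 cells must be {1,2,4}.
The 4 across and the 7 down share only 1, so (3,2) = 1.
(3,1) = 4 − 1 = 3 completes the 4 across.
Nothing is forced directly, so branch on (1,1), whose candidates are 1 or 2. If (1,1) = 2: then (1,2) would have to be in {3} for the 5 across but in {2,4} for the 7 down — contradiction. So (1,1) = 1.
(1,2) = 5 − 1 = 4 completes the 5 across.
(2,1) = 11 − 4 = 7 completes the 11 down.
(2,2) = 9 − 7 = 2 completes the 9 across.

1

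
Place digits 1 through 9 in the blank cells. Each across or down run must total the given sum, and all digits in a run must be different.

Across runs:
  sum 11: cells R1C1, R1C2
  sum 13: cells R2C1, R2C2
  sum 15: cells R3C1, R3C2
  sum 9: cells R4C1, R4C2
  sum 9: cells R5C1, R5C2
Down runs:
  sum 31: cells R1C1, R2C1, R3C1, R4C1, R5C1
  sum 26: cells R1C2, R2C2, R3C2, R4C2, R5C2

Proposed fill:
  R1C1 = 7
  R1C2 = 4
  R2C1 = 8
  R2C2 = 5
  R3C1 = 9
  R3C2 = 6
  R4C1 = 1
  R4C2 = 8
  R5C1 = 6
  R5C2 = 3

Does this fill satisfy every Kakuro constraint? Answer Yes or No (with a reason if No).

Across: 7+4=11; 8+5=13; 9+6=15; 1+8=9; 6+3=9. Down: 7+8+9+1+6=31; 4+5+6+8+3=26. No digit repeats within any run.

Yes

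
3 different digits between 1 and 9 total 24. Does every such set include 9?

The only way to make 24 from 3 distinct digits is {7,8,9}, which contains 9.

Yes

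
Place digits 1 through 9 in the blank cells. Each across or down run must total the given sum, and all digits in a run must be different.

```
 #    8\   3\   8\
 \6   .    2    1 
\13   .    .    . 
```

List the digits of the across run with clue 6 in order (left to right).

6 in 3 cells must be {1,2,3}; 3 in 2 cells must be {1,2}.
R1C1 = 6 − 3 = 3 completes the 6 across.
R2C1 = 8 − 3 = 5 completes the 8 down.
R2C2 = 3 − 2 = 1 completes the 3 down.
R2C3 = 13 − 6 = 7 completes the 13 across.

3 2 1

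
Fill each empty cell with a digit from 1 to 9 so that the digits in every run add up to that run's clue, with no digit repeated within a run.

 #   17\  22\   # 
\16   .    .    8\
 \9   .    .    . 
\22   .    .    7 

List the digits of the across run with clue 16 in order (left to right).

9 7

16 in 2 cells must be {7,9}.
R2C3 = 8 − 7 = 1 completes the 8 down.
No cell is forced outright now. R3C2 can only be 6 or 9 (the digits allowed by both its 22 across and its 22 down). If R3C2 = 6: then R2C2 would have to be in {2,3,5,6} for the 9 across but in {7,9} for the 22 down — contradiction. So R3C2 = 9.
Given what's placed, R1C2 must be 7 to fit the 16 across and 22 down.
R2C2 = 22 − 16 = 6 completes the 22 down.
R3C1 = 22 − 16 = 6 completes the 22 across.
R1C1 = 16 − 7 = 9 completes the 16 across.
R2C1 = 9 − 7 = 2 completes the 9 across.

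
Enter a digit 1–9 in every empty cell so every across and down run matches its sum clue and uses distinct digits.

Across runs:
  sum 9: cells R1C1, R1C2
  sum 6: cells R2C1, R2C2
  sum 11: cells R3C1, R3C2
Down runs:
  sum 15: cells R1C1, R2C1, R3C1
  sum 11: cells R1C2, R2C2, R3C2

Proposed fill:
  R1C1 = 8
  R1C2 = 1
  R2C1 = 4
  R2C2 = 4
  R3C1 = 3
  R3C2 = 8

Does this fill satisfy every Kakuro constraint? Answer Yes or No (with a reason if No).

No — the across run R2C1–R2C2 sums to 8, not 6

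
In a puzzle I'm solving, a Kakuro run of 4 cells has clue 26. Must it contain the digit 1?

Counterexample: {2,7,8,9} sums to 26 without using 1.

No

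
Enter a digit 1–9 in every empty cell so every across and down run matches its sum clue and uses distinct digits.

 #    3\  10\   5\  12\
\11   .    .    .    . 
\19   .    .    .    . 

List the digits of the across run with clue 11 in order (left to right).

11 in 4 cells must be {1,2,3,5}; 3 in 2 cells must be {1,2}.
Nothing is forced directly, so branch on R1C2, whose candidates are 1 or 2 or 3. If R1C2 = 2: that forces R1C1 = 1, R1C3 = 3, R1C4 = 5, R2C1 = 2, R2C2 = 8, after which R2C3 would have to be in {3,4,5,6} for the 19 across but in {2} for the 5 down — contradiction. If R1C2 = 3: that forces R1C4 = 5, R2C2 = 7, after which R2C4 would have to be in {1,2,3,4,5,6,8,9} for the 19 across but in {7} for the 12 down — contradiction. So R1C2 = 1.
Given what's placed, R1C1 must be 2 to fit the 11 across and 3 down.
R1C3 = 3: the only remaining digit allowed by both the 11 across and the 5 down.
R1C4 = 11 − 6 = 5 completes the 11 across.

2, 1, 3, 5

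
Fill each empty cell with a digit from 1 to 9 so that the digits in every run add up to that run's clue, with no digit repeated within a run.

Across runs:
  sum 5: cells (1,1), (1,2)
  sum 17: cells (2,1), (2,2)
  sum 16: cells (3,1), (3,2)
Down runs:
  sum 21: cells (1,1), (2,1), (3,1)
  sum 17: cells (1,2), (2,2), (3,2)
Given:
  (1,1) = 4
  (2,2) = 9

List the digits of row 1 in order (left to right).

4 1

17 in 2 cells must be {8,9}; 16 in 2 cells must be {7,9}.
(1,2) = 5 − 4 = 1 completes the 5 across.
(2,1) = 17 − 9 = 8 completes the 17 across.
(3,1) = 21 − 12 = 9 completes the 21 down.
(3,2) = 16 − 9 = 7 completes the 16 across.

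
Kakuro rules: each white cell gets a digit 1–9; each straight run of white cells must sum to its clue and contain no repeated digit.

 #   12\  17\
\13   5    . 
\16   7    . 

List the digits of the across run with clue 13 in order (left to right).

5 8

16 in 2 cells must be {7,9}; 17 in 2 cells must be {8,9}.
R1C2 = 13 − 5 = 8 completes the 13 across.
R2C2 = 16 − 7 = 9 completes the 16 across.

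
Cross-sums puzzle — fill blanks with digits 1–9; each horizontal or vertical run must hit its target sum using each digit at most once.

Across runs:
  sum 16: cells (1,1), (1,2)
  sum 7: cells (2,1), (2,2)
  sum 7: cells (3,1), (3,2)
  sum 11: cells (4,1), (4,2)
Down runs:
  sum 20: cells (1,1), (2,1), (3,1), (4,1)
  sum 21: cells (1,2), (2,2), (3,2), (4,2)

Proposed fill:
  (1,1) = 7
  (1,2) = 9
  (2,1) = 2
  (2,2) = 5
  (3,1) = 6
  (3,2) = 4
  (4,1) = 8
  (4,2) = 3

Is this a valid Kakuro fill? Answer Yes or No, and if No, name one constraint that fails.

No — the down run (1,1)–(4,1) sums to 23, not 20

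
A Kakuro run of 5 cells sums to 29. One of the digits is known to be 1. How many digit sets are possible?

5 distinct digits from 1–9 sum between 15 and 35.
Keeping only sets containing 1.
Enumerating: {1,4,7,8,9}, {1,5,6,8,9}.

2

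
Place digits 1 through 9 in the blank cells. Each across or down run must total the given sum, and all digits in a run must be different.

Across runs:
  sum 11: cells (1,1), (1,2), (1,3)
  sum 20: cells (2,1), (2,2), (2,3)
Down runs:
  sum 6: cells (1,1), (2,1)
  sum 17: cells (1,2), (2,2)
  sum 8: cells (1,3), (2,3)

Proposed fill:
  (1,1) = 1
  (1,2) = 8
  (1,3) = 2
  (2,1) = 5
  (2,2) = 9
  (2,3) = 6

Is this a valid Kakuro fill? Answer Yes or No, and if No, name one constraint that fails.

Across: 1+8+2=11; 5+9+6=20. Down: 1+5=6; 8+9=17; 2+6=8. No digit repeats within any run.

Yes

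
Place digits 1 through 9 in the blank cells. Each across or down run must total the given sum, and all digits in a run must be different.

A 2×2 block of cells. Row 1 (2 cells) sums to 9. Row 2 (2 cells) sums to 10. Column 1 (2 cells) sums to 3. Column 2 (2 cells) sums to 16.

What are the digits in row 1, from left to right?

3 in 2 cells must be {1,2}; 16 in 2 cells must be {7,9}.
The 9 across and the 16 down share only 7, so (1,2) = 7.
(2,2) = 16 − 7 = 9 completes the 16 down.
(1,1) = 9 − 7 = 2 completes the 9 across.
(2,1) = 10 − 9 = 1 completes the 10 across.

2 7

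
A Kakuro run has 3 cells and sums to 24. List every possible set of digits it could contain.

{7,8,9}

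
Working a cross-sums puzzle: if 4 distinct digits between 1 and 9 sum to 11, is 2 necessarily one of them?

Yes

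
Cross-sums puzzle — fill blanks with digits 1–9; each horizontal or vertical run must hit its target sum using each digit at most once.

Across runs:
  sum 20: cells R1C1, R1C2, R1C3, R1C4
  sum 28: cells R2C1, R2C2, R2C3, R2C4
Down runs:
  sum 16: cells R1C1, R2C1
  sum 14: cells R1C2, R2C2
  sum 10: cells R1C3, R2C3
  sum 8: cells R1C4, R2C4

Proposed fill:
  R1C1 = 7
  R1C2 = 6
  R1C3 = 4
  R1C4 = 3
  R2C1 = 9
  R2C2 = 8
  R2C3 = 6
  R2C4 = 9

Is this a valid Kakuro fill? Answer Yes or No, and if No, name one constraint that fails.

No — the across run R2C1–R2C4 sums to 32, not 28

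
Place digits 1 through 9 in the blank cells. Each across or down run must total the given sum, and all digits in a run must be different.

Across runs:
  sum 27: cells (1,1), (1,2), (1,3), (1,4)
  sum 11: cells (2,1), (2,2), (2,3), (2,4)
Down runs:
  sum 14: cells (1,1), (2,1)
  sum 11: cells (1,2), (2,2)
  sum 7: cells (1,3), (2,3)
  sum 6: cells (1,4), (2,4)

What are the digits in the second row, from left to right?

11 in 4 cells must be {1,2,3,5}.
Only 5 fits (2,1) under both its across sum 11 and down sum 14.
(1,1) = 14 − 5 = 9 completes the 14 down.
Nothing is forced directly, so branch on (2,2), whose candidates are 2 or 3. If (2,2) = 2: then (1,2) would have to be in {3,4,5,6,7,8} for the 27 across but in {9} for the 11 down — contradiction. So (2,2) = 3.
(1,2) = 11 − 3 = 8 completes the 11 down.
(1,4) = 4: the only remaining digit allowed by both the 27 across and the 6 down.
(2,4) = 6 − 4 = 2 completes the 6 down.
(1,3) = 27 − 21 = 6 completes the 27 across.
(2,3) = 11 − 10 = 1 completes the 11 across.

5 3 1 2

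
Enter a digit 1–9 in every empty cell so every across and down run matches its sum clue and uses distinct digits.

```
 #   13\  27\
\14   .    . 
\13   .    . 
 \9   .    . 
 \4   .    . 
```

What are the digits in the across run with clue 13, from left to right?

4, 9

4 in 2 cells must be {1,3}.
Only 3 fits R4C2 under both its across sum 4 and down sum 27.
R4C1 = 4 − 3 = 1 completes the 4 across.
Nothing is forced directly, so branch on R1C1, whose candidates are 5 or 6. If R1C1 = 5: that forces R1C2 = 9, R2C1 = 4, after which R2C2 would have to be in {9} for the 13 across but in {7,8} for the 27 down — contradiction. So R1C1 = 6.
R1C2 = 14 − 6 = 8 completes the 14 across.
R2C1 = 4: the only remaining digit allowed by both the 13 across and the 13 down.
R2C2 = 13 − 4 = 9 completes the 13 across.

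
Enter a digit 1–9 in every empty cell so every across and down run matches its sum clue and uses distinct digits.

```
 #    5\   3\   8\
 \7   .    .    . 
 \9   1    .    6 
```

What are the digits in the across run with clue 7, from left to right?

7 in 3 cells must be {1,2,4}; 3 in 2 cells must be {1,2}.
R1C1 = 5 − 1 = 4 completes the 5 down.
R1C3 = 8 − 6 = 2 completes the 8 down.
R2C2 = 9 − 7 = 2 completes the 9 across.
R1C2 = 7 − 6 = 1 completes the 7 across.

4 1 2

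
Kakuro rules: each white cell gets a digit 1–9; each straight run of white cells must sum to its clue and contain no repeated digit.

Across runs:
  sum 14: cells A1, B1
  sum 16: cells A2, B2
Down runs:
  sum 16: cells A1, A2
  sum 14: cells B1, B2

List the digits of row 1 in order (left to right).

9, 5

16 in 2 cells must be {7,9}.
The 14 across and the 16 down share only 9, so A1 = 9.
B1 = 14 − 9 = 5 completes the 14 across.
A2 = 16 − 9 = 7 completes the 16 down.
B2 = 16 − 7 = 9 completes the 16 across.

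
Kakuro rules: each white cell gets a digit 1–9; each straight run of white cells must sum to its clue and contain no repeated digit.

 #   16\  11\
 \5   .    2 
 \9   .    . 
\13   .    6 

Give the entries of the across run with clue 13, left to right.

7 6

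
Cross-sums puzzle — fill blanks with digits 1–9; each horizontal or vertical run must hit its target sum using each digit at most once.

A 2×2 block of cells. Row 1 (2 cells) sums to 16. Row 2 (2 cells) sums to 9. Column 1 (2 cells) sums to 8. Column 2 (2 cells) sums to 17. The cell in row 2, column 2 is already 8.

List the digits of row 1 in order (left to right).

7 9

16 in 2 cells must be {7,9}; 17 in 2 cells must be {8,9}.
The 16 across and the 8 down share only 7, so (1,1) = 7.
(1,2) = 16 − 7 = 9 completes the 16 across.
(2,1) = 9 − 8 = 1 completes the 9 across.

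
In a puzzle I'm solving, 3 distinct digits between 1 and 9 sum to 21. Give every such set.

{4,8,9}; {5,7,9}; {6,7,8}

3 distinct digits from 1–9 sum between 6 and 24.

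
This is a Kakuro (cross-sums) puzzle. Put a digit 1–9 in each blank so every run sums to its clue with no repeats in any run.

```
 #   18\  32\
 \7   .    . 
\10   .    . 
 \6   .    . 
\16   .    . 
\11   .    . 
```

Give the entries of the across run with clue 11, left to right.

5, 6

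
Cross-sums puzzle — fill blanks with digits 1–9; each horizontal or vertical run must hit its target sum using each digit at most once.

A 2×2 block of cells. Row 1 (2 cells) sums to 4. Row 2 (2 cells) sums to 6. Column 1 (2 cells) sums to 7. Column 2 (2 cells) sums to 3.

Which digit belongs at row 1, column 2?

1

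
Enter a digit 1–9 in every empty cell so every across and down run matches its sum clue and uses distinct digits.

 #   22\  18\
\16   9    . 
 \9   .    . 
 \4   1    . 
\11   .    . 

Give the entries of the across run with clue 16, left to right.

16 in 2 cells must be {7,9}; 4 in 2 cells must be {1,3}.
R1C2 = 16 − 9 = 7 completes the 16 across.
R3C2 = 4 − 1 = 3 completes the 4 across.
No cell is forced outright now. R2C2 can only be 2 or 6 (the digits allowed by both its 9 across and its 18 down). If R2C2 = 6: then R2C1 would have to be in {3} for the 9 across but in {4,5,7,8} for the 22 down — contradiction. So R2C2 = 2.
R2C1 = 9 − 2 = 7 completes the 9 across.
R4C1 = 22 − 17 = 5 completes the 22 down.
R4C2 = 11 − 5 = 6 completes the 11 across.

9 7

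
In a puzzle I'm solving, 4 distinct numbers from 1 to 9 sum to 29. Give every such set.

4 distinct digits from 1–9 sum between 10 and 30.
Only one set works: {5,7,8,9}.

{5,7,8,9}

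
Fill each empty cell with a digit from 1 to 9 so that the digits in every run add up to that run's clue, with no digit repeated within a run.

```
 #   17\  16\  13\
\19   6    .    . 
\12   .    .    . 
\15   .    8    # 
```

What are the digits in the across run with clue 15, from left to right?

7 8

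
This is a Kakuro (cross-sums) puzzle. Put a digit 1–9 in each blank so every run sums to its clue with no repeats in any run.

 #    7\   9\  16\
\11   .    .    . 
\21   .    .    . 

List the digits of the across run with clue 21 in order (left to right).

4 8 9

16 in 2 cells must be {7,9}.
The 11 across and the 16 down share only 7, so R1C3 = 7.
R2C3 = 16 − 7 = 9 completes the 16 down.
Nothing is forced directly, so branch on R2C1, whose candidates are 4 or 5. If R2C1 = 5: then R1C1 would have to be in {1,3} for the 11 across but in {2} for the 7 down — contradiction. So R2C1 = 4.
R1C1 = 7 − 4 = 3 completes the 7 down.
R1C2 = 11 − 10 = 1 completes the 11 across.
R2C2 = 21 − 13 = 8 completes the 21 across.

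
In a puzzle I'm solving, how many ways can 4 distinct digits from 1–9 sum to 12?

4 distinct digits from 1–9 sum between 10 and 30.
Enumerating: {1,2,3,6}, {1,2,4,5}.

2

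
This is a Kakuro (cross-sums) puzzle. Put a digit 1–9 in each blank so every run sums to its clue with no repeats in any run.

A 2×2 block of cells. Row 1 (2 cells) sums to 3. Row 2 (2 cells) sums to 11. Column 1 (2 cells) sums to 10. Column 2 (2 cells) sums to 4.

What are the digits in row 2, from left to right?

8 3

3 in 2 cells must be {1,2}; 4 in 2 cells must be {1,3}.
The 3 across and the 4 down share only 1, so (1,2) = 1.
(2,2) = 4 − 1 = 3 completes the 4 down.
(1,1) = 3 − 1 = 2 completes the 3 across.
(2,1) = 11 − 3 = 8 completes the 11 across.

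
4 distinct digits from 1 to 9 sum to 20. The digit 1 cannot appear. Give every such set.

{2,3,6,9}; {2,3,7,8}; {2,4,5,9}; {2,4,6,8}; {2,5,6,7}; {3,4,5,8}; {3,4,6,7}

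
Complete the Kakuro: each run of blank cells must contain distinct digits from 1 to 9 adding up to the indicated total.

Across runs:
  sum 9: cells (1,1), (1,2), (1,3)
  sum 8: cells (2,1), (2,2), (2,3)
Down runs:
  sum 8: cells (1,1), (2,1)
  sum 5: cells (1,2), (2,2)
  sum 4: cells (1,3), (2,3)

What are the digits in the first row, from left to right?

5, 1, 3

4 in 2 cells must be {1,3}.
Nothing is forced directly, so branch on (1,3), whose candidates are 1 or 3. If (1,3) = 1: that forces (2,3) = 3, (2,1) = 1, (2,2) = 4, after which (1,1) would have to be in {2,3,5,6} for the 9 across but in {7} for the 8 down — contradiction. So (1,3) = 3.
(2,3) = 4 − 3 = 1 completes the 4 down.
Nothing is forced directly, so branch on (2,1), whose candidates are 2 or 3 or 5. If (2,1) = 2: then (1,1) would have to be in {1,2,4,5} for the 9 across but in {6} for the 8 down — contradiction. If (2,1) = 5: then (1,1) would have to be in {1,2,4,5} for the 9 across but in {3} for the 8 down — contradiction. So (2,1) = 3.
(1,1) = 8 − 3 = 5 completes the 8 down.
(1,2) = 9 − 8 = 1 completes the 9 across.
(2,2) = 8 − 4 = 4 completes the 8 across.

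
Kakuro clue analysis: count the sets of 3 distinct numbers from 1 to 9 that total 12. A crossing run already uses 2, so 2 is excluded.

3 distinct digits from 1–9 sum between 6 and 24.
Dropping sets that contain 2.
Enumerating: {1,3,8}, {1,4,7}, {1,5,6}, {3,4,5}.

4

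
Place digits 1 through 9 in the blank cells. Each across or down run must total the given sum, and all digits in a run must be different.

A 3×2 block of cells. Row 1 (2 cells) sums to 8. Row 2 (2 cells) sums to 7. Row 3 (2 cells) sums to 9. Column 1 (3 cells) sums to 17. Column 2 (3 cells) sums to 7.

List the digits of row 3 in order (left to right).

8, 1

7 in 3 cells must be {1,2,4}.
Nothing is forced directly, so branch on (3,2), whose candidates are 1 or 2 or 4. If (3,2) = 2: that forces (1,2) = 1, (2,2) = 4, (3,1) = 7, after which (1,1) would have to be in {7} for the 8 across but in {1,2,4,6,8,9} for the 17 down — contradiction. If (3,2) = 4: that forces (3,1) = 5, (1,1) = 3, after which (1,2) would have to be in {5} for the 8 across but in {1,2} for the 7 down — contradiction. So (3,2) = 1.
Given what's placed, (1,2) must be 2 to fit the 8 across and 7 down.
(2,2) = 7 − 3 = 4 completes the 7 down.
(3,1) = 9 − 1 = 8 completes the 9 across.
(1,1) = 8 − 2 = 6 completes the 8 across.
(2,1) = 7 − 4 = 3 completes the 7 across.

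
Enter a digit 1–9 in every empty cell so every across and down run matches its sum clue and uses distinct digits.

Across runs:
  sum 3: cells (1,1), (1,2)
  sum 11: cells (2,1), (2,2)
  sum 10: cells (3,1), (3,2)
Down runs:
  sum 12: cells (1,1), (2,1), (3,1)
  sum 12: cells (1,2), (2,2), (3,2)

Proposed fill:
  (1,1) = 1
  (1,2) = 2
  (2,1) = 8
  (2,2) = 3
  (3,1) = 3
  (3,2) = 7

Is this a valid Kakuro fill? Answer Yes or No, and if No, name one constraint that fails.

Across: 1+2=3; 8+3=11; 3+7=10. Down: 1+8+3=12; 2+3+7=12. No digit repeats within any run.

Yes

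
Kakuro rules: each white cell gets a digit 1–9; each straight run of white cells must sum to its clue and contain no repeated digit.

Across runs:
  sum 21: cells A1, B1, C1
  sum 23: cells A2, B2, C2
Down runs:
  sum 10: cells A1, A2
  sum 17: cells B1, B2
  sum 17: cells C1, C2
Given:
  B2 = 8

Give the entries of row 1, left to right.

4, 9, 8

23 in 3 cells must be {6,8,9}; 17 in 2 cells must be {8,9}.
B1 = 17 − 8 = 9 completes the 17 down.
C1 = 8: the only remaining digit allowed by both the 21 across and the 17 down.
C2 = 17 − 8 = 9 completes the 17 down.
A1 = 21 − 17 = 4 completes the 21 across.
A2 = 23 − 17 = 6 completes the 23 across.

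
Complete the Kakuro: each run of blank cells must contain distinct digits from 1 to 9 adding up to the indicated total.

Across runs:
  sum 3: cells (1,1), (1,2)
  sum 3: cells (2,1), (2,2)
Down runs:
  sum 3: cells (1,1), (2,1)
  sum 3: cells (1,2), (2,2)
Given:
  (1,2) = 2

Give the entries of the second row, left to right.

2 1

3 in 2 cells must be {1,2}.
(1,1) = 3 − 2 = 1 completes the 3 across.
(2,1) = 3 − 1 = 2 completes the 3 down.
(2,2) = 3 − 2 = 1 completes the 3 across.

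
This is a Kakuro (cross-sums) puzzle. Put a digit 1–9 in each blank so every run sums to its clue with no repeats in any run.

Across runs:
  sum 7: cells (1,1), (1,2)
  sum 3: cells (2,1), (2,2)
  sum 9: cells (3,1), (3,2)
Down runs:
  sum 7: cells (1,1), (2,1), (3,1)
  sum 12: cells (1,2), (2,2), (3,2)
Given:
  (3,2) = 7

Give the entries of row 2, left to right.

1 2

3 in 2 cells must be {1,2}; 7 in 3 cells must be {1,2,4}.
(3,1) = 9 − 7 = 2 completes the 9 across.
(2,1) = 1: the only remaining digit allowed by both the 3 across and the 7 down.
(2,2) = 3 − 1 = 2 completes the 3 across.
(1,1) = 7 − 3 = 4 completes the 7 down.
(1,2) = 7 − 4 = 3 completes the 7 across.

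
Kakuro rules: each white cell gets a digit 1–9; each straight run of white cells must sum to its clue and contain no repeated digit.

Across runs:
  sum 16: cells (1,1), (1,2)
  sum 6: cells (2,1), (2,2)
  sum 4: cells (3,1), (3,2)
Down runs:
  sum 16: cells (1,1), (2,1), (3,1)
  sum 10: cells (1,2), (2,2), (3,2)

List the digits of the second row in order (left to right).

16 in 2 cells must be {7,9}; 4 in 2 cells must be {1,3}.
The 16 across and the 10 down share only 7, so (1,2) = 7.
Given what's placed, (3,2) must be 1 to fit the 4 across and 10 down.
(1,1) = 16 − 7 = 9 completes the 16 across.
(2,2) = 10 − 8 = 2 completes the 10 down.
(3,1) = 4 − 1 = 3 completes the 4 across.
(2,1) = 6 − 2 = 4 completes the 6 across.

4 2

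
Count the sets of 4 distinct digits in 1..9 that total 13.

3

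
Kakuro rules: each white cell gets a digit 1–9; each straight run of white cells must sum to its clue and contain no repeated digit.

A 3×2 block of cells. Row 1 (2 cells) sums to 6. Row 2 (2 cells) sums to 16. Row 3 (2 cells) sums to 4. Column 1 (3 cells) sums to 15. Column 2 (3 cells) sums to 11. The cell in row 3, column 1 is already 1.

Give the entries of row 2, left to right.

9 7

16 in 2 cells must be {7,9}; 4 in 2 cells must be {1,3}.
Given what's placed, (1,1) must be 5 to fit the 6 across and 15 down.
(1,2) = 6 − 5 = 1 completes the 6 across.
(2,1) = 15 − 6 = 9 completes the 15 down.
(2,2) = 16 − 9 = 7 completes the 16 across.
(3,2) = 4 − 1 = 3 completes the 4 across.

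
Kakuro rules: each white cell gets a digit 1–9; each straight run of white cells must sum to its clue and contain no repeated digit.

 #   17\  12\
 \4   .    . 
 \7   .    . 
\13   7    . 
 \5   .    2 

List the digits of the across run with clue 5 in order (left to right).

3 2

4 in 2 cells must be {1,3}.
R3C2 = 13 − 7 = 6 completes the 13 across.
R4C1 = 5 − 2 = 3 completes the 5 across.
R1C1 = 1: the only remaining digit allowed by both the 4 across and the 17 down.
R1C2 = 4 − 1 = 3 completes the 4 across.
R2C1 = 17 − 11 = 6 completes the 17 down.
R2C2 = 7 − 6 = 1 completes the 7 across.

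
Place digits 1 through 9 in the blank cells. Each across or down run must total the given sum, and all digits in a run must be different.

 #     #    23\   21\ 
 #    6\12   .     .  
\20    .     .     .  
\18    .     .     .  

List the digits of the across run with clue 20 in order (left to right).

5 6 9

23 in 3 cells must be {6,8,9}.
Nothing is forced directly, so branch on R1C2, whose candidates are 8 or 9. If R1C2 = 9: then R1C3 would have to be in {3} for the 12 across but in {4,5,6,7,8,9} for the 21 down — contradiction. So R1C2 = 8.
R1C3 = 12 − 8 = 4 completes the 12 across.
Nothing is forced directly, so branch on R2C1, whose candidates are 4 or 5. If R2C1 = 4: that forces R2C2 = 9, after which R2C3 would have to be in {7} for the 20 across but in {8,9} for the 21 down — contradiction. So R2C1 = 5.
R3C1 = 6 − 5 = 1 completes the 6 down.
R3C2 = 9: the only remaining digit allowed by both the 18 across and the 23 down.
R3C3 = 18 − 10 = 8 completes the 18 across.
R2C2 = 23 − 17 = 6 completes the 23 down.
R2C3 = 20 − 11 = 9 completes the 20 across.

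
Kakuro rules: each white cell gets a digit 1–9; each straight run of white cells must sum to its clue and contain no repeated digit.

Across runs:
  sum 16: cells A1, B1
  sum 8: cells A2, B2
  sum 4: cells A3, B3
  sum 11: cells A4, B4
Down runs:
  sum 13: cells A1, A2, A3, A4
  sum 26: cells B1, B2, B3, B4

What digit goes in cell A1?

7

16 in 2 cells must be {7,9}; 4 in 2 cells must be {1,3}.
Only 7 fits A1 under both its across sum 16 and down sum 13.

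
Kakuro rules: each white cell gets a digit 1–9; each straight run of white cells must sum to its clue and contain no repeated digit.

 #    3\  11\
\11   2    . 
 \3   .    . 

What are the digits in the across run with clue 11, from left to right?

2, 9

3 in 2 cells must be {1,2}.
R1C2 = 11 − 2 = 9 completes the 11 across.
R2C1 = 3 − 2 = 1 completes the 3 down.
R2C2 = 3 − 1 = 2 completes the 3 across.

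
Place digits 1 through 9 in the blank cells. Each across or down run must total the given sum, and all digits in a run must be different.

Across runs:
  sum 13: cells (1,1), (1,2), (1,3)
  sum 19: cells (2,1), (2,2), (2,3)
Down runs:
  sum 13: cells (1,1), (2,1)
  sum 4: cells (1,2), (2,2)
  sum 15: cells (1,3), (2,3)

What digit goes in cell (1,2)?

4 in 2 cells must be {1,3}.
The 19 across and the 4 down share only 3, so (2,2) = 3.
(1,2) = 4 − 3 = 1 completes the 4 down.
Nothing is forced directly, so branch on (2,1), whose candidates are 7 or 9. If (2,1) = 7: then (1,1) would have to be in {3,4,5,7,8,9} for the 13 across but in {6} for the 13 down — contradiction. So (2,1) = 9.
(1,1) = 13 − 9 = 4 completes the 13 down.
(1,3) = 13 − 5 = 8 completes the 13 across.
(2,3) = 19 − 12 = 7 completes the 19 across.

1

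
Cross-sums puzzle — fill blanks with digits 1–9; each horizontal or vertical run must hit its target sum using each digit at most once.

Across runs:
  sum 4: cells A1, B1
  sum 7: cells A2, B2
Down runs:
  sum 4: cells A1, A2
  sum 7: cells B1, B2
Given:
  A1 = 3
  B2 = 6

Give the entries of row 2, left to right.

1 6

4 in 2 cells must be {1,3}.
B1 = 4 − 3 = 1 completes the 4 across.
A2 = 7 − 6 = 1 completes the 7 across.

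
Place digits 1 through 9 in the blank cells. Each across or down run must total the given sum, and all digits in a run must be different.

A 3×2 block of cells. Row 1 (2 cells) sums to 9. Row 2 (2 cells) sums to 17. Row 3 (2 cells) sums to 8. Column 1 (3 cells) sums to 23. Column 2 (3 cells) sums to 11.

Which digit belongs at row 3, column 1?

6

17 in 2 cells must be {8,9}; 23 in 3 cells must be {6,8,9}.
The 17 across and the 11 down share only 8, so (2,2) = 8.
The 8 across and the 23 down share only 6, so (3,1) = 6.
(3,2) = 8 − 6 = 2 completes the 8 across.
(1,1) = 8: the only remaining digit allowed by both the 9 across and the 23 down.
(1,2) = 9 − 8 = 1 completes the 9 across.
(2,1) = 17 − 8 = 9 completes the 17 across.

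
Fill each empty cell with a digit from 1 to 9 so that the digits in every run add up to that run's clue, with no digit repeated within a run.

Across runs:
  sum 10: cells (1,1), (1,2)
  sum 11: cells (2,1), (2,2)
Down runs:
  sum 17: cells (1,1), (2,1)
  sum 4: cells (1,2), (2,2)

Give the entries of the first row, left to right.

9 1

17 in 2 cells must be {8,9}; 4 in 2 cells must be {1,3}.
The 11 across and the 4 down share only 3, so (2,2) = 3.
(1,2) = 4 − 3 = 1 completes the 4 down.
(2,1) = 11 − 3 = 8 completes the 11 across.
(1,1) = 10 − 1 = 9 completes the 10 across.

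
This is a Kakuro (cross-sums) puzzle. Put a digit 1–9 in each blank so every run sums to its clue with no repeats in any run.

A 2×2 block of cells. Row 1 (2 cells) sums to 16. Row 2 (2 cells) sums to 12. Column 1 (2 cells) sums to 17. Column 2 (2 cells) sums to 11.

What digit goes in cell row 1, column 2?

7

16 in 2 cells must be {7,9}; 17 in 2 cells must be {8,9}.
The 16 across and the 17 down share only 9, so (1,1) = 9.
(1,2) = 16 − 9 = 7 completes the 16 across.
(2,1) = 17 − 9 = 8 completes the 17 down.
(2,2) = 12 − 8 = 4 completes the 12 across.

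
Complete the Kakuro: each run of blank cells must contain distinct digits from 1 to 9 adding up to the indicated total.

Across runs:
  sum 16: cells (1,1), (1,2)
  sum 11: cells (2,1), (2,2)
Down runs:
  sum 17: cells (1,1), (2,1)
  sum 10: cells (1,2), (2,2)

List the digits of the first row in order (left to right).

16 in 2 cells must be {7,9}; 17 in 2 cells must be {8,9}.
The 16 across and the 17 down share only 9, so (1,1) = 9.
(1,2) = 16 − 9 = 7 completes the 16 across.
(2,1) = 17 − 9 = 8 completes the 17 down.
(2,2) = 11 − 8 = 3 completes the 11 across.

9 7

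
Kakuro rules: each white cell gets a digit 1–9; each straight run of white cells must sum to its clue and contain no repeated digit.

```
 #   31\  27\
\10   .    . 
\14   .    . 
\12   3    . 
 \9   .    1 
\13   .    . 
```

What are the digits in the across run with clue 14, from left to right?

9, 5

R3C2 = 12 − 3 = 9 completes the 12 across.
R4C1 = 9 − 1 = 8 completes the 9 across.
Nothing is forced directly, so branch on R2C1, whose candidates are 5 or 6 or 9. If R2C1 = 5: then R2C2 would have to be in {9} for the 14 across but in {2,3,4,5,6,7,8} for the 27 down — contradiction. If R2C1 = 6: that forces R1C1 = 9, after which R1C2 would have to be in {1} for the 10 across but in {2,3,4,5,6,7,8} for the 27 down — contradiction. So R2C1 = 9.
R2C2 = 14 − 9 = 5 completes the 14 across.
No cell is forced outright now. R1C2 can only be 4 or 8 (the digits allowed by both its 10 across and its 27 down). If R1C2 = 8: then R1C1 would have to be in {2} for the 10 across but in {4,5,6,7} for the 31 down — contradiction. So R1C2 = 4.
R1C1 = 10 − 4 = 6 completes the 10 across.
R5C1 = 31 − 26 = 5 completes the 31 down.
R5C2 = 13 − 5 = 8 completes the 13 across.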